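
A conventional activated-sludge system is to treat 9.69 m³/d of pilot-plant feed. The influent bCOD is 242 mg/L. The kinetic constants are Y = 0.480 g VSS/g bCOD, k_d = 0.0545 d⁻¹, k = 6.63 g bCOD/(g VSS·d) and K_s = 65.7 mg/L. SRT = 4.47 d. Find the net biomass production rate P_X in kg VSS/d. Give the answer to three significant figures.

P_X ≈ 0.882 kg VSS/d

For a completely mixed reactor with recycle the Lawrence–McCarty relation gives S = K_s·(1 + k_d·θ_c) / [θ_c·(Y·k − k_d) − 1] = 65.7 × (1 + 0.0545 × 4.47) / [4.47 × (0.480 × 6.63 − 0.0545) − 1] = 81.71 / 12.98 = 6.294 mg/L.
Correct the yield for decay: Y_obs = Y/(1 + k_d θ_c) = 0.480 / (1 + 0.0545 × 4.47) = 0.480 / 1.244 = 0.3860.
Q·(S₀ − S) = 9.69 × (242 − 6.29) × 10⁻³ = 2.284 kg/d removed.
So the net sludge growth is P_X = 0.3860 × 2.284 = 0.8816 kg VSS/d.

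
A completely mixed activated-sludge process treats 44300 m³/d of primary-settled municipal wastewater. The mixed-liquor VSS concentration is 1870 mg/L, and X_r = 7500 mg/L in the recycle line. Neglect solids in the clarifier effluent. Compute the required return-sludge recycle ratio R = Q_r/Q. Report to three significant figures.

R = Q_r/Q = X/(X_r − X) = 1870 / (7500 − 1870) = 0.3321.

R ≈ 0.332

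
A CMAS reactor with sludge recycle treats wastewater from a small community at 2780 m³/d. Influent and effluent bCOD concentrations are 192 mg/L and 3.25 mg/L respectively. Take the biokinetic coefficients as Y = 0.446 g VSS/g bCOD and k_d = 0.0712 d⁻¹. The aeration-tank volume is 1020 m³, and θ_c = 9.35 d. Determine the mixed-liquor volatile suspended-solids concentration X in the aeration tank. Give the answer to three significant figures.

Solving the biomass balance for X: X = Y Q (S₀−S) θ_c / [V (1+k_d θ_c)] = 0.446 × 2780 × (192 − 3.25) × 9.35 / [1020 × (1 + 0.0712 × 9.35)] = 1288 mg/L.

X ≈ 1290 mg/L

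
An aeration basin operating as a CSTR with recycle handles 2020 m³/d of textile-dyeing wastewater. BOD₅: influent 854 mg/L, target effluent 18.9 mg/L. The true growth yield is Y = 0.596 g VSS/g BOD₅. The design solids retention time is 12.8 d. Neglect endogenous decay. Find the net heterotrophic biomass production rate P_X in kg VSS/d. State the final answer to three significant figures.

P_X ≈ 1010 kg VSS/d

With endogenous decay neglected, the observed yield equals the true yield: Y_obs = Y = 0.596 g VSS/g BOD₅.
Substrate removed = Q·(S₀ − S) = 2020 m³/d × (854 − 18.9) g/m³ = 1.69×10^6 g/d = 1687 kg/d.
Net biomass production P_X = Y_obs × Q·(S₀ − S) = 0.5960 × 1687 = 1005 kg VSS/d.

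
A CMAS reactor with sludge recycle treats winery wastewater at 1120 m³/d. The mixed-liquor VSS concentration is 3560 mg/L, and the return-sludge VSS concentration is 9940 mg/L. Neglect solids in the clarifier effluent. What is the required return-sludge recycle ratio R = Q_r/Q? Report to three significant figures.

R = Q_r/Q = X/(X_r − X) = 3560 / (9940 − 3560) = 0.5580.

R ≈ 0.558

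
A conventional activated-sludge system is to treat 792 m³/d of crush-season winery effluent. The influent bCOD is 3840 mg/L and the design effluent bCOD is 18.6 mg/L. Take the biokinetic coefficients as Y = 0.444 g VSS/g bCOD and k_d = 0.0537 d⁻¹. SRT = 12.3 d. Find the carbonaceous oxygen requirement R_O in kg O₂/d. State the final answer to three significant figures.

Observed yield with endogenous decay: Y_obs = Y / (1 + k_d·θ_c) = 0.444 / (1 + 0.0537 × 12.3) = 0.444 / 1.661 = 0.2674 g VSS/g bCOD.
Substrate removed = Q·(S₀ − S) = 792 m³/d × (3840 − 18.6) g/m³ = 3.03×10^6 g/d = 3027 kg/d.
Net sludge production P_X = 0.2674 × 3027 = 809.3 kg VSS/d.
R_O = Q·ΔS − 1.42 P_X = 3027 − 1149 = 1877 kg O₂/d.

R_O ≈ 1880 kg O₂/d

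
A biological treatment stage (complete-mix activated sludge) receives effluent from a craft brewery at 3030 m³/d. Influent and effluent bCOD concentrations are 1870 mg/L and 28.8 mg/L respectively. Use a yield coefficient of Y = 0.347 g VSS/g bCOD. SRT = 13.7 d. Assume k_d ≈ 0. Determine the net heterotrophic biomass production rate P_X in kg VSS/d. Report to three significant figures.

P_X ≈ 1940 kg VSS/d

No decay correction is needed, so Y_obs = Y = 0.347.
Q·(S₀ − S) = 3030 × (1870 − 28.8) × 10⁻³ = 5579 kg/d removed.
Net biomass production P_X = Y_obs × Q·(S₀ − S) = 0.3470 × 5579 = 1936 kg VSS/d.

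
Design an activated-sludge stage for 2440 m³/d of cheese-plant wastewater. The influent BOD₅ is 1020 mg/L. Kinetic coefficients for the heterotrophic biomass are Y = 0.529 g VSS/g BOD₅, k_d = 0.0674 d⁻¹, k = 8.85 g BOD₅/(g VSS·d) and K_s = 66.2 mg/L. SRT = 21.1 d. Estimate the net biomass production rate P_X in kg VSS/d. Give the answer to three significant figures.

P_X ≈ 543 kg VSS/d

From the Monod/SRT balance for a CMAS, S = K_s·(1+k_d θ_c)/[θ_c·(Y k − k_d) − 1] = 66.2 × (1 + 0.0674 × 21.1) / [21.1 × (0.529 × 8.85 − 0.0674) − 1] = 160.3 / 96.36 = 1.664 mg/L.
The observed yield is Y_obs = Y/(1 + k_d·θ_c) = 0.529 / (1 + 0.0674 × 21.1) = 0.529 / 2.422 = 0.2184 g VSS per g BOD₅ removed.
Substrate removed = Q·(S₀ − S) = 2440 m³/d × (1020 − 1.66) g/m³ = 2.48×10^6 g/d = 2485 kg/d.
Biomass produced: P_X = Y_obs·Q·ΔS = 0.2184 × 2485 ≈ 542.7 kg VSS/d.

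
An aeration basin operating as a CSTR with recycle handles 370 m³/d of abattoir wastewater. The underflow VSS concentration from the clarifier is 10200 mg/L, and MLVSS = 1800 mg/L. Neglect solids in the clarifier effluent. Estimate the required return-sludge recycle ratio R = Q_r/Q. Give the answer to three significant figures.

Solids balance on the clarifier gives (1+R)X = R·X_r, so R = X/(X_r − X) = 1800 / (10200 − 1800) = 0.2143.

R ≈ 0.214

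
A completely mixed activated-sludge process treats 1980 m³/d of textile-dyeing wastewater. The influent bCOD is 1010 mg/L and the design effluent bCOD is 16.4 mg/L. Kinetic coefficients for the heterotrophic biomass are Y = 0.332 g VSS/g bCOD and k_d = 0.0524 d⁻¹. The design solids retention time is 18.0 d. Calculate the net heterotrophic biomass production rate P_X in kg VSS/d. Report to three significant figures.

P_X ≈ 336 kg VSS/d

Y_obs = Y / (1 + k_d θ_c) = 0.332 / (1 + 0.0524 × 18.0) = 0.332 / 1.943 = 0.1709.
ΔS = 1010 − 16.4 = 993.6 mg/L, so the substrate removal rate is 1980 × 993.6/1000 = 1967 kg bCOD/d.
So the net sludge growth is P_X = 0.1709 × 1967 = 336.1 kg VSS/d.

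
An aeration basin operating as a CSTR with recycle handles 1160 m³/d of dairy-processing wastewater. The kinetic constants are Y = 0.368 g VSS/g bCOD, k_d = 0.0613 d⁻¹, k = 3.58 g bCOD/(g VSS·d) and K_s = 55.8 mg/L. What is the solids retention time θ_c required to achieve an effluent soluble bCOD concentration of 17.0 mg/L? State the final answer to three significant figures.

From 1/θ_c = Y·k·S/(K_s + S) − k_d: Y·k·S/(K_s+S) = 0.368 × 3.58 × 17.0 / (55.8 + 17.0) = 0.3076 d⁻¹.
θ_c = 1/(μ − k_d) = 1/(0.3076 − 0.0613) = 1/0.2463 = 4.059 d.

θ_c ≈ 4.06 d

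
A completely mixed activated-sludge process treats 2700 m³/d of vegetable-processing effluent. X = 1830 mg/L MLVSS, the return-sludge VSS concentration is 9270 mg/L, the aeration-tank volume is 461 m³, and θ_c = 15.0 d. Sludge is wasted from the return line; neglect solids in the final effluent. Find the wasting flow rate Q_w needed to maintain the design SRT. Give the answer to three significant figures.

Q_w = (V·X)/(θ_c X_r) = 461.0 × 1830 / (15.0 × 9270) = 6.067 m³/d.

Q_w ≈ 6.07 m³/d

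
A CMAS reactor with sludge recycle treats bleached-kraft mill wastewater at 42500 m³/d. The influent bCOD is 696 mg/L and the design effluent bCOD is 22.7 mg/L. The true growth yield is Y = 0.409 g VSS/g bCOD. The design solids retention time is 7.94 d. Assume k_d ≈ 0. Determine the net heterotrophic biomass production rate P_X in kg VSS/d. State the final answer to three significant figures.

Since k_d ≈ 0, Y_obs = Y = 0.409 g VSS/g bCOD.
Mass of bCOD removed per day: Q(S₀ − S) = 42500 × 673.3 g/m³ = 28615 kg/d.
P_X = Y_obs · Q(S₀ − S) = 0.4090 × 28615 = 11704 kg VSS/d.

P_X ≈ 11700 kg VSS/d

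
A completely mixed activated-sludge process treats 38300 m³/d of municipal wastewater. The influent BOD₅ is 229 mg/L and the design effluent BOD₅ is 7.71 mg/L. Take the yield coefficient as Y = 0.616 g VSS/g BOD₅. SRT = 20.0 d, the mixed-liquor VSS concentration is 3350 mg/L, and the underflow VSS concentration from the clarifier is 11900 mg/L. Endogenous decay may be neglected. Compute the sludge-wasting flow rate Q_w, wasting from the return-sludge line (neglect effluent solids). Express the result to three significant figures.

Q_w ≈ 439 m³/d

V·X = Y·Q·ΔS·θ_c gives V = 0.616 × 38300 × (229 − 7.71) × 20.0 / 3350 = 31169 m³.
Wasting from the return line (neglecting effluent solids): Q_w = V·X / (θ_c·X_r) = 31169 × 3350 / (20.0 × 11900) = 438.7 m³/d.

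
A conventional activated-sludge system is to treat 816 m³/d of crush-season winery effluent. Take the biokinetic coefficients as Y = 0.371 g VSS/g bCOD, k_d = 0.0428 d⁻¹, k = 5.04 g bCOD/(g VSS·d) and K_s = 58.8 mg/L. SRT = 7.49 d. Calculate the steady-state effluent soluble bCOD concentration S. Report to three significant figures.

S ≈ 6.12 mg/L

For a completely mixed reactor with recycle the Lawrence–McCarty relation gives S = K_s·(1 + k_d·θ_c) / [θ_c·(Y·k − k_d) − 1] = 58.8 × (1 + 0.0428 × 7.49) / [7.49 × (0.371 × 5.04 − 0.0428) − 1] = 77.65 / 12.68 = 6.122 mg/L.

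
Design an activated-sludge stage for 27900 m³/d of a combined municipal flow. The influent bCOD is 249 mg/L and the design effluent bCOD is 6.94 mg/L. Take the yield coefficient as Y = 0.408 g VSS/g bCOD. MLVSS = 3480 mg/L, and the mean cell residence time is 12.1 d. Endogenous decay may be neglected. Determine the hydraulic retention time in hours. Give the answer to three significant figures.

τ ≈ 8.24 h

Biomass mass balance (decay neglected): V·X = Y·Q·(S₀ − S)·θ_c, so V = 0.408 × 27900 × (249 − 6.94) × 12.1 / 3480 = 9581 m³.
τ = V/Q = 9581/27900 = 0.3434 d, or 8.241 h.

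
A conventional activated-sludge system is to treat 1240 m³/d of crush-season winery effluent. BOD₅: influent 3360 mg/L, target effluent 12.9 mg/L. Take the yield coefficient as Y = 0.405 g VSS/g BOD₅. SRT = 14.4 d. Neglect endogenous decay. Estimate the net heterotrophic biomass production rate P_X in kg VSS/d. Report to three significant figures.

Since k_d ≈ 0, Y_obs = Y = 0.405 g VSS/g BOD₅.
Q·(S₀ − S) = 1240 × (3360 − 12.9) × 10⁻³ = 4150 kg/d removed.
P_X = Y_obs · Q(S₀ − S) = 0.4050 × 4150 = 1681 kg VSS/d.

P_X ≈ 1680 kg VSS/d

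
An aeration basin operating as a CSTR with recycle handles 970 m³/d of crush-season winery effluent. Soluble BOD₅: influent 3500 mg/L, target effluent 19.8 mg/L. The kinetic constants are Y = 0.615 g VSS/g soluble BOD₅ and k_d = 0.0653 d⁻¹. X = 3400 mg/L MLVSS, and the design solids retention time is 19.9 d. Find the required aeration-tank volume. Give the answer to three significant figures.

V ≈ 5280 m³

From the SRT design equation V = Y Q (S₀−S) θ_c / [X (1 + k_d θ_c)] = 0.615 × 970 × (3500 − 19.8) × 19.9 / [3400 × (1 + 0.0653 × 19.9)] = 4.13×10^7 / 7818 = 5284 m³.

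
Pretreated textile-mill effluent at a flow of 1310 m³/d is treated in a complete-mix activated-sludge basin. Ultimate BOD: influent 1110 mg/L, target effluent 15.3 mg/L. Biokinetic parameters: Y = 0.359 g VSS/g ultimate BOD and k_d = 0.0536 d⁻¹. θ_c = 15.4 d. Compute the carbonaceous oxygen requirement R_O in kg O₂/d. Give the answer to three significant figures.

Observed yield with endogenous decay: Y_obs = Y / (1 + k_d·θ_c) = 0.359 / (1 + 0.0536 × 15.4) = 0.359 / 1.825 = 0.1967 g VSS/g ultimate BOD.
Substrate removed = Q·(S₀ − S) = 1310 m³/d × (1110 − 15.3) g/m³ = 1.43×10^6 g/d = 1434 kg/d.
P_X = Y_obs·Q·(S₀ − S) = 0.1967 × 1434 = 282.0 kg VSS/d.
R_O = Q·(S₀ − S) − 1.42·P_X = 1434 − 1.42 × 282.0 = 1034 kg O₂/d.

R_O ≈ 1030 kg O₂/d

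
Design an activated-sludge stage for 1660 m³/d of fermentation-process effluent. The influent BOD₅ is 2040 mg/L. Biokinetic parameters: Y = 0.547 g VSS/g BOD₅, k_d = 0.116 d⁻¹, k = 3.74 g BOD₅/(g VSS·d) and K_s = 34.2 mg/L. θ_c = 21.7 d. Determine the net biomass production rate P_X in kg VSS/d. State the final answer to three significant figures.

For a completely mixed reactor with recycle the Lawrence–McCarty relation gives S = K_s·(1 + k_d·θ_c) / [θ_c·(Y·k − k_d) − 1] = 34.2 × (1 + 0.116 × 21.7) / [21.7 × (0.547 × 3.74 − 0.116) − 1] = 120.3 / 40.88 = 2.943 mg/L.
Y_obs = Y / (1 + k_d θ_c) = 0.547 / (1 + 0.116 × 21.7) = 0.547 / 3.517 = 0.1555.
ΔS = 2040 − 2.94 = 2037 mg/L, so the substrate removal rate is 1660 × 2037/1000 = 3382 kg BOD₅/d.
Net biomass production P_X = Y_obs × Q·(S₀ − S) = 0.1555 × 3382 = 525.9 kg VSS/d.

P_X ≈ 526 kg VSS/d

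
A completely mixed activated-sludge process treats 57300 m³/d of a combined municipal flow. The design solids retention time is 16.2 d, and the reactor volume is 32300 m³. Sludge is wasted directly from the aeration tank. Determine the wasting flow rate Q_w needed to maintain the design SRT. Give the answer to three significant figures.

Q_w ≈ 1990 m³/d

For wasting at MLVSS concentration, Q_w = V/θ_c = 32300/16.2 = 1994 m³/d.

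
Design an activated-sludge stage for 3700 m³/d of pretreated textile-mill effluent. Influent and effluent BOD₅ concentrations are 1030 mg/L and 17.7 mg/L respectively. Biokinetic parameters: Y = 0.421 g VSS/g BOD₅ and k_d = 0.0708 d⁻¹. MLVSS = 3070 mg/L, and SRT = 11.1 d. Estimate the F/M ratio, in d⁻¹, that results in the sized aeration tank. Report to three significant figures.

Steady-state biomass mass balance: V·X·(1 + k_d·θ_c) = Y·Q·(S₀ − S)·θ_c, so V = 0.421 × 3700 × (1030 − 17.7) × 11.1 / [3070 × (1 + 0.0708 × 11.1)] = 1.75×10^7 / 5483 = 3192 m³.
F/M = Q·S₀ / (V·X) = 3700 × 1030 / (3192 × 3070) = 0.3888 g BOD₅·(g VSS·d)⁻¹.

F/M ≈ 0.389 d⁻¹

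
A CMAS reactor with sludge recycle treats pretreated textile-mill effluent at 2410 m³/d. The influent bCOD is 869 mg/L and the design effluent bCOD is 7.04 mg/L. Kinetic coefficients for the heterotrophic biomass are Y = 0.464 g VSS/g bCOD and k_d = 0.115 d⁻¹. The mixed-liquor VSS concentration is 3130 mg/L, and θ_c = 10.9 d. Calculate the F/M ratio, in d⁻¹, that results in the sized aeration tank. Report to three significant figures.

F/M ≈ 0.449 d⁻¹

Rearranging the biomass balance for a CMAS with decay, V = Y·Q·ΔS·θ_c / [X·(1+k_d θ_c)] = 0.464 × 2410 × (869 − 7.04) × 10.9 / [3130 × (1 + 0.115 × 10.9)] = 1.05×10^7 / 7053 = 1490 m³.
F/M = applied load / biomass = Q·S₀/(V·X) = 2410 × 869 / (1490 × 3130) = 0.4492 d⁻¹.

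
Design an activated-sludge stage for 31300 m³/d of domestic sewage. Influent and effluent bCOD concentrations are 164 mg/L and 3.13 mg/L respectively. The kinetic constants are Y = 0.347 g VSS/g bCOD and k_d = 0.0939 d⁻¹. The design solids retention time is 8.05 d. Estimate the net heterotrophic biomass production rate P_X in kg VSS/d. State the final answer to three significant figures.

The observed yield is Y_obs = Y/(1 + k_d·θ_c) = 0.347 / (1 + 0.0939 × 8.05) = 0.347 / 1.756 = 0.1976 g VSS per g bCOD removed.
ΔS = 164 − 3.13 = 160.9 mg/L, so the substrate removal rate is 31300 × 160.9/1000 = 5035 kg bCOD/d.
Net biomass production P_X = Y_obs × Q·(S₀ − S) = 0.1976 × 5035 = 995.1 kg VSS/d.

P_X ≈ 995 kg VSS/d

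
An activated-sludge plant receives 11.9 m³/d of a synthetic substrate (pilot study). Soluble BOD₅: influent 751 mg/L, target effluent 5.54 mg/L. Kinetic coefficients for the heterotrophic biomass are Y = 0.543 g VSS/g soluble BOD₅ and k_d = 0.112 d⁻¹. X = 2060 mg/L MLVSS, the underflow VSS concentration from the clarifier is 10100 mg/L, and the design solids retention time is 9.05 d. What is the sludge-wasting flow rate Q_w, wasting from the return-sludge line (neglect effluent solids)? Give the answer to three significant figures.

Q_w ≈ 0.237 m³/d

Steady-state biomass mass balance: V·X·(1 + k_d·θ_c) = Y·Q·(S₀ − S)·θ_c, so V = 0.543 × 11.9 × (751 − 5.54) × 9.05 / [2060 × (1 + 0.112 × 9.05)] = 4.36×10^4 / 4148 = 10.51 m³.
Wasting from the return line (neglecting effluent solids): Q_w = V·X / (θ_c·X_r) = 10.51 × 2060 / (9.05 × 10100) = 0.2369 m³/d.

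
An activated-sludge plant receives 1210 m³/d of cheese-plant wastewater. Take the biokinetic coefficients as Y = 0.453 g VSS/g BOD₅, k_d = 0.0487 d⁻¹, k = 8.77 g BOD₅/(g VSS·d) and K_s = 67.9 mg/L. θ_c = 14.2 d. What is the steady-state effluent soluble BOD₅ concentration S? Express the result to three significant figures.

For a completely mixed reactor with recycle the Lawrence–McCarty relation gives S = K_s·(1 + k_d·θ_c) / [θ_c·(Y·k − k_d) − 1] = 67.9 × (1 + 0.0487 × 14.2) / [14.2 × (0.453 × 8.77 − 0.0487) − 1] = 114.9 / 54.72 = 2.099 mg/L.

S ≈ 2.10 mg/L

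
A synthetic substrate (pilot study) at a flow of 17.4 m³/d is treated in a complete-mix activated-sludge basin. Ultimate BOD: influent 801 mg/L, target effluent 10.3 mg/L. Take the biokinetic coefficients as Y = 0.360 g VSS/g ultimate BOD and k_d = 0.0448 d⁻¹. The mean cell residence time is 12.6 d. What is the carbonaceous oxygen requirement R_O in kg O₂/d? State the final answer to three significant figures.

R_O ≈ 9.26 kg O₂/d

Correct the yield for decay: Y_obs = Y/(1 + k_d θ_c) = 0.360 / (1 + 0.0448 × 12.6) = 0.360 / 1.564 = 0.2301.
Mass of ultimate BOD removed per day: Q(S₀ − S) = 17.4 × 790.7 g/m³ = 13.76 kg/d.
P_X = Y_obs·Q·(S₀ − S) = 0.2301 × 13.76 = 3.166 kg VSS/d.
Carbonaceous O₂ demand = substrate oxidised − cell-mass equivalent = 13.76 − 1.42 × 3.166 = 9.263 kg O₂/d.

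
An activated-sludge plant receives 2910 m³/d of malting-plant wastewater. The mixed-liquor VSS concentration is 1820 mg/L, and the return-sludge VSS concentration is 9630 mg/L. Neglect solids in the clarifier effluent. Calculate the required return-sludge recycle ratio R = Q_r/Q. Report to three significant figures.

R = Q_r/Q = X/(X_r − X) = 1820 / (9630 − 1820) = 0.2330.

R ≈ 0.233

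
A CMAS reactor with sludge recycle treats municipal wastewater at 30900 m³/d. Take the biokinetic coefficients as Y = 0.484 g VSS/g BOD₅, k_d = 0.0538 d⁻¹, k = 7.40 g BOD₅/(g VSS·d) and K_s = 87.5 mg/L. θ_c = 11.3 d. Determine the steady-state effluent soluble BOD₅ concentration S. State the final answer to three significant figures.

Effluent substrate depends only on kinetics and SRT: S = K_s(1 + k_d θ_c) / [θ_c(Yk − k_d) − 1] = 87.5 × (1 + 0.0538 × 11.3) / [11.3 × (0.484 × 7.40 − 0.0538) − 1] = 140.7 / 38.86 = 3.620 mg/L.

S ≈ 3.62 mg/L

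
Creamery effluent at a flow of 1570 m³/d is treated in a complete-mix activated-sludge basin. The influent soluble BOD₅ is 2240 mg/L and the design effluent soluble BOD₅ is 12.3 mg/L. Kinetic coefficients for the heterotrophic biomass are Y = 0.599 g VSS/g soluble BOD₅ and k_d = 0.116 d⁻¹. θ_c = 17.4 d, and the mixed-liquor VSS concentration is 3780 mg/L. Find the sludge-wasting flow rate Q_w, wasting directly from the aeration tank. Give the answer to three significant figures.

Q_w ≈ 184 m³/d

From the SRT design equation V = Y Q (S₀−S) θ_c / [X (1 + k_d θ_c)] = 0.599 × 1570 × (2240 − 12.3) × 17.4 / [3780 × (1 + 0.116 × 17.4)] = 3.65×10^7 / 11410 = 3195 m³.
With mixed-liquor wasting, θ_c = V/Q_w, so Q_w = V/θ_c = 3195/17.4 = 183.6 m³/d.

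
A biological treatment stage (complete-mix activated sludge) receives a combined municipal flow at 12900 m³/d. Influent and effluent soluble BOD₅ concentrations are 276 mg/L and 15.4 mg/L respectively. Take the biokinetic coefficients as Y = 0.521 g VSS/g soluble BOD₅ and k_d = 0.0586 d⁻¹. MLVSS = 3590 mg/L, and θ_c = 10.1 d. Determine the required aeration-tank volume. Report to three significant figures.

From the SRT design equation V = Y Q (S₀−S) θ_c / [X (1 + k_d θ_c)] = 0.521 × 12900 × (276 − 15.4) × 10.1 / [3590 × (1 + 0.0586 × 10.1)] = 1.77×10^7 / 5715 = 3095 m³.

V ≈ 3100 m³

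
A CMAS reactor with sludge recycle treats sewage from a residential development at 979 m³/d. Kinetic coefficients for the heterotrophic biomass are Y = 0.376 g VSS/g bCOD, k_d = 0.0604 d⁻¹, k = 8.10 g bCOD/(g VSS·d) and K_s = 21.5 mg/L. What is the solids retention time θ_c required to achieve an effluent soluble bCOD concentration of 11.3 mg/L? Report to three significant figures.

θ_c ≈ 1.01 d

At the target effluent, Y k S/(K_s+S) = 0.376×8.10×11.3/32.80 = 1.049 d⁻¹.
θ_c = 1/(μ − k_d) = 1/(1.049 − 0.0604) = 1/0.9888 = 1.011 d.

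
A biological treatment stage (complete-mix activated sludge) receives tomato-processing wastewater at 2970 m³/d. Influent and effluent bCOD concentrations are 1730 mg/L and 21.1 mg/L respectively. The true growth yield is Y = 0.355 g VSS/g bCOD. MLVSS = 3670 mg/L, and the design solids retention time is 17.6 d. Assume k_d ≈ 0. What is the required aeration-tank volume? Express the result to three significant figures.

With k_d = 0 the design equation reduces to V = Y Q (S₀−S) θ_c / X = 0.355 × 2970 × (1730 − 21.1) × 17.6 / 3670 = 8641 m³.

V ≈ 8640 m³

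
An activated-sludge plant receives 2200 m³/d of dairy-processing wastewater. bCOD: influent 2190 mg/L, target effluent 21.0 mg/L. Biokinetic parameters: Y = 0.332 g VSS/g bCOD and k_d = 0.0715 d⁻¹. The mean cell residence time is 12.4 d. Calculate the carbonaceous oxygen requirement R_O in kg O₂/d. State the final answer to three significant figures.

Observed yield with endogenous decay: Y_obs = Y / (1 + k_d·θ_c) = 0.332 / (1 + 0.0715 × 12.4) = 0.332 / 1.887 = 0.1760 g VSS/g bCOD.
Q·(S₀ − S) = 2200 × (2190 − 21.0) × 10⁻³ = 4772 kg/d removed.
Net sludge production P_X = 0.1760 × 4772 = 839.7 kg VSS/d.
R_O = Q·(S₀ − S) − 1.42·P_X = 4772 − 1.42 × 839.7 = 3579 kg O₂/d.

R_O ≈ 3580 kg O₂/d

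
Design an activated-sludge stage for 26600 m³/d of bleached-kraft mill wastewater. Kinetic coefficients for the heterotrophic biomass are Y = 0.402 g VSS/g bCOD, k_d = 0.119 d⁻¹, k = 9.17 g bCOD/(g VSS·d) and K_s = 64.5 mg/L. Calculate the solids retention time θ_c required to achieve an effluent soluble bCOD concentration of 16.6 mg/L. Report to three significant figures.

From 1/θ_c = Y·k·S/(K_s + S) − k_d: Y·k·S/(K_s+S) = 0.402 × 9.17 × 16.6 / (64.5 + 16.6) = 0.7545 d⁻¹.
Then 1/θ_c = μ − k_d = 0.7545 − 0.119 = 0.6355 d⁻¹, giving θ_c = 1.573 d.

θ_c ≈ 1.57 d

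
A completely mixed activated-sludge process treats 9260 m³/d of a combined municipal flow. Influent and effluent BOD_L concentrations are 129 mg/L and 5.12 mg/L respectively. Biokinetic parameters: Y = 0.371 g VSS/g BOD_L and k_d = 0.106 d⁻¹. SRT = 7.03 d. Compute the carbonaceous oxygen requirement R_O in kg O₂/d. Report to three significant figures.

Correct the yield for decay: Y_obs = Y/(1 + k_d θ_c) = 0.371 / (1 + 0.106 × 7.03) = 0.371 / 1.745 = 0.2126.
ΔS = 129 − 5.12 = 123.9 mg/L, so the substrate removal rate is 9260 × 123.9/1000 = 1147 kg BOD_L/d.
Net sludge production P_X = 0.2126 × 1147 = 243.9 kg VSS/d.
R_O = Q·(S₀ − S) − 1.42·P_X = 1147 − 1.42 × 243.9 = 800.8 kg O₂/d.

R_O ≈ 801 kg O₂/d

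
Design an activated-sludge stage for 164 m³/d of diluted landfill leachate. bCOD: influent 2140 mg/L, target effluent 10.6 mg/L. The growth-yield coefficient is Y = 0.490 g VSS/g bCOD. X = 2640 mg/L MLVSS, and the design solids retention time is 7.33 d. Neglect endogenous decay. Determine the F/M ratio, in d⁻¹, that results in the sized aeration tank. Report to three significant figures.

Biomass mass balance (decay neglected): V·X = Y·Q·(S₀ − S)·θ_c, so V = 0.490 × 164 × (2140 − 10.6) × 7.33 / 2640 = 475.1 m³.
F/M = applied load / biomass = Q·S₀/(V·X) = 164 × 2140 / (475.1 × 2640) = 0.2798 d⁻¹.

F/M ≈ 0.280 d⁻¹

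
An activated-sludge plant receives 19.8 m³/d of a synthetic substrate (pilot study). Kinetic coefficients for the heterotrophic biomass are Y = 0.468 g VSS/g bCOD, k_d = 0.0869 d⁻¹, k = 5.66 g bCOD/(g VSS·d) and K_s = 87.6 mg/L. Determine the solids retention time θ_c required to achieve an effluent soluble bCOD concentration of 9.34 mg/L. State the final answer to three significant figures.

From 1/θ_c = Y·k·S/(K_s + S) − k_d: Y·k·S/(K_s+S) = 0.468 × 5.66 × 9.34 / (87.6 + 9.34) = 0.2552 d⁻¹.
θ_c = 1/(μ − k_d) = 1/(0.2552 − 0.0869) = 1/0.1683 = 5.941 d.

θ_c ≈ 5.94 d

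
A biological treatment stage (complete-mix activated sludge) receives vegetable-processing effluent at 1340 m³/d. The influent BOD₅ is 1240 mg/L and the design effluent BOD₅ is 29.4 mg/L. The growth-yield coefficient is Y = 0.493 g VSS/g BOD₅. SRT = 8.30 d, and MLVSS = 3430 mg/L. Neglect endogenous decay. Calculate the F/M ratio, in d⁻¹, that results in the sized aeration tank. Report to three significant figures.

Biomass mass balance (decay neglected): V·X = Y·Q·(S₀ − S)·θ_c, so V = 0.493 × 1340 × (1240 − 29.4) × 8.30 / 3430 = 1935 m³.
F/M = Q·S₀ / (V·X) = 1340 × 1240 / (1935 × 3430) = 0.2503 g BOD₅·(g VSS·d)⁻¹.

F/M ≈ 0.250 d⁻¹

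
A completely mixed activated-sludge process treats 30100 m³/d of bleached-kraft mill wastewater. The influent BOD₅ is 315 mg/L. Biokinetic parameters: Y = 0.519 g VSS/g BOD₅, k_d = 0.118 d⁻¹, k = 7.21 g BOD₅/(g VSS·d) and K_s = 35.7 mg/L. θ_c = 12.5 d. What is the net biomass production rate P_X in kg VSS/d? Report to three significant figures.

P_X ≈ 1980 kg VSS/d

For a completely mixed reactor with recycle the Lawrence–McCarty relation gives S = K_s·(1 + k_d·θ_c) / [θ_c·(Y·k − k_d) − 1] = 35.7 × (1 + 0.118 × 12.5) / [12.5 × (0.519 × 7.21 − 0.118) − 1] = 88.36 / 44.30 = 1.995 mg/L.
Observed yield with endogenous decay: Y_obs = Y / (1 + k_d·θ_c) = 0.519 / (1 + 0.118 × 12.5) = 0.519 / 2.475 = 0.2097 g VSS/g BOD₅.
ΔS = 315 − 1.99 = 313.0 mg/L, so the substrate removal rate is 30100 × 313.0/1000 = 9422 kg BOD₅/d.
P_X = Y_obs · Q(S₀ − S) = 0.2097 × 9422 = 1976 kg VSS/d.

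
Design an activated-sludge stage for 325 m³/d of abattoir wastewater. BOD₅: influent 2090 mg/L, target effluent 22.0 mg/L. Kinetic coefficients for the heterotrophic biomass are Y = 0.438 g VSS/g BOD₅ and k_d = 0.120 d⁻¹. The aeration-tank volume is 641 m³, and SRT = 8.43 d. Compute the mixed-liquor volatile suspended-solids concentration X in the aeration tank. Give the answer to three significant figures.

X ≈ 1920 mg/L

From V·X·(1 + k_d·θ_c) = Y·Q·(S₀ − S)·θ_c: X = 0.438 × 325 × (2090 − 22.0) × 8.43 / [641 × (1 + 0.120 × 8.43)] = 1925 mg/L.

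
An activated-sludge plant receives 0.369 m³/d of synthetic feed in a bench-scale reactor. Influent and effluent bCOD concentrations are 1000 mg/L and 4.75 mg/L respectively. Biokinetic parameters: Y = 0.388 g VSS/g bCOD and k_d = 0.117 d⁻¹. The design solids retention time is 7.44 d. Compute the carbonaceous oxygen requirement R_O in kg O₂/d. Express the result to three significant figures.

The observed yield is Y_obs = Y/(1 + k_d·θ_c) = 0.388 / (1 + 0.117 × 7.44) = 0.388 / 1.870 = 0.2074 g VSS per g bCOD removed.
ΔS = 1000 − 4.75 = 995.2 mg/L, so the substrate removal rate is 0.369 × 995.2/1000 = 0.3672 kg bCOD/d.
Net sludge production P_X = 0.2074 × 0.3672 = 0.07618 kg VSS/d.
Carbonaceous O₂ demand = substrate oxidised − cell-mass equivalent = 0.3672 − 1.42 × 0.07618 = 0.2591 kg O₂/d.

R_O ≈ 0.259 kg O₂/d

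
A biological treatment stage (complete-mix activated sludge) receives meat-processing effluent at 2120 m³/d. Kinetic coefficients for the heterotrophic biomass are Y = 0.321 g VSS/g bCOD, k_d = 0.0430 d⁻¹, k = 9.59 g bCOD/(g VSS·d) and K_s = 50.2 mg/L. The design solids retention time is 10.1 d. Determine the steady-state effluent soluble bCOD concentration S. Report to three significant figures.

From the Monod/SRT balance for a CMAS, S = K_s·(1+k_d θ_c)/[θ_c·(Y k − k_d) − 1] = 50.2 × (1 + 0.0430 × 10.1) / [10.1 × (0.321 × 9.59 − 0.0430) − 1] = 72.00 / 29.66 = 2.428 mg/L.

S ≈ 2.43 mg/L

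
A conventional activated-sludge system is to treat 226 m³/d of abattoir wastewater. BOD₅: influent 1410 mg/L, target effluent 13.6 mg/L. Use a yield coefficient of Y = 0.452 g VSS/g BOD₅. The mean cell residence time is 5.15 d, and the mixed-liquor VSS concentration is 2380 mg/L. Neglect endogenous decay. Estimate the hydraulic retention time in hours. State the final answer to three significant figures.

τ ≈ 32.8 h

Biomass mass balance (decay neglected): V·X = Y·Q·(S₀ − S)·θ_c, so V = 0.452 × 226 × (1410 − 13.6) × 5.15 / 2380 = 308.7 m³.
HRT = V/Q = 308.7 m³ / 226 m³·d⁻¹ = 1.366 d × 24 = 32.78 h.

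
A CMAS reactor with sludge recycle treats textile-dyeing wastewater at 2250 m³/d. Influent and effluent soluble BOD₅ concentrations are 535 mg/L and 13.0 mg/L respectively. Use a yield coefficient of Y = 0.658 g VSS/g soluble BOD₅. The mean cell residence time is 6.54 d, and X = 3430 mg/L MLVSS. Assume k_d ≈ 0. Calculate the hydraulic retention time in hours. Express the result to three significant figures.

τ ≈ 15.7 h

Biomass mass balance (decay neglected): V·X = Y·Q·(S₀ − S)·θ_c, so V = 0.658 × 2250 × (535 − 13.0) × 6.54 / 3430 = 1474 m³.
HRT = V/Q = 1474 m³ / 2250 m³·d⁻¹ = 0.6549 d × 24 = 15.72 h.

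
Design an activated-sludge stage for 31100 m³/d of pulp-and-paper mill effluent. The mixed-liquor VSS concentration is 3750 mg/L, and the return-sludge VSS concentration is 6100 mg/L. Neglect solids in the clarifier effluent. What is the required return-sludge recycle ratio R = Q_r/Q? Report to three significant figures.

Mass balance around the secondary clarifier (neglecting effluent solids): R = X / (X_r − X) = 3750 / (6100 − 3750) = 1.596.

R ≈ 1.60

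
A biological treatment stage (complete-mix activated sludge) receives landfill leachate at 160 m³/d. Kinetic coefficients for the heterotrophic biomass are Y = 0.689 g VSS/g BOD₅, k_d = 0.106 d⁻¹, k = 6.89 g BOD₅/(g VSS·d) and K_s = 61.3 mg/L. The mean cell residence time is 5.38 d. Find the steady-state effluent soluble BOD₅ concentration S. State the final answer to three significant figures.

S ≈ 4.02 mg/L

Effluent substrate depends only on kinetics and SRT: S = K_s(1 + k_d θ_c) / [θ_c(Yk − k_d) − 1] = 61.3 × (1 + 0.106 × 5.38) / [5.38 × (0.689 × 6.89 − 0.106) − 1] = 96.26 / 23.97 = 4.016 mg/L.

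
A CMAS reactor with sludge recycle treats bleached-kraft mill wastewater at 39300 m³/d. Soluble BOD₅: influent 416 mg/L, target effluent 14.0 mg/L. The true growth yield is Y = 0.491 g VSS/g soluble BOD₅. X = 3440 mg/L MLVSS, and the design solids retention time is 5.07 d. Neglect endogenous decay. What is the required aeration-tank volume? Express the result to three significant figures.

V ≈ 11400 m³

V·X = Y·Q·ΔS·θ_c gives V = 0.491 × 39300 × (416 − 14.0) × 5.07 / 3440 = 11433 m³.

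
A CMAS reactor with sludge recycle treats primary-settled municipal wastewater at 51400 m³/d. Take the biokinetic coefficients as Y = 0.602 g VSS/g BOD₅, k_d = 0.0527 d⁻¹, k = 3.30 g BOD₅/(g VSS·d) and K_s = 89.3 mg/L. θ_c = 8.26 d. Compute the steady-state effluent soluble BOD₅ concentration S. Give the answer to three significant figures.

S ≈ 8.56 mg/L

Effluent substrate depends only on kinetics and SRT: S = K_s(1 + k_d θ_c) / [θ_c(Yk − k_d) − 1] = 89.3 × (1 + 0.0527 × 8.26) / [8.26 × (0.602 × 3.30 − 0.0527) − 1] = 128.2 / 14.97 = 8.560 mg/L.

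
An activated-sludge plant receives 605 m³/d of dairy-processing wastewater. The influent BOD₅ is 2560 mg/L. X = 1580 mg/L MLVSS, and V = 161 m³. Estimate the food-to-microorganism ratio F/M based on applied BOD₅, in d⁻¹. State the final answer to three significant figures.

Food-to-microorganism ratio F/M = Q S₀ / (V X) = 605 × 2560 / (161.0 × 1580) = 6.089 d⁻¹.

F/M ≈ 6.09 d⁻¹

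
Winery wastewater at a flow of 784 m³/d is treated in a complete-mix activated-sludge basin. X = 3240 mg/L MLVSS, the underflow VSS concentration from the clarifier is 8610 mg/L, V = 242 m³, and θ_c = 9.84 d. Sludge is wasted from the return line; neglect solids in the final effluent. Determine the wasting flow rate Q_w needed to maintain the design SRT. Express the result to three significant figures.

Q_w ≈ 9.25 m³/d

Q_w = (V·X)/(θ_c X_r) = 242.0 × 3240 / (9.84 × 8610) = 9.255 m³/d.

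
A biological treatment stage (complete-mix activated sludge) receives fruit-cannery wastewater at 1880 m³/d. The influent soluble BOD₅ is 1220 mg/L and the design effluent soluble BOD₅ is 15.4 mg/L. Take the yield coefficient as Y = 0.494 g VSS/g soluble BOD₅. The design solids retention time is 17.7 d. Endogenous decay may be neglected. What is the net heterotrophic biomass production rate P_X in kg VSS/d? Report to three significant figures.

With endogenous decay neglected, the observed yield equals the true yield: Y_obs = Y = 0.494 g VSS/g soluble BOD₅.
Q·(S₀ − S) = 1880 × (1220 − 15.4) × 10⁻³ = 2265 kg/d removed.
Net biomass production P_X = Y_obs × Q·(S₀ − S) = 0.4940 × 2265 = 1119 kg VSS/d.

P_X ≈ 1120 kg VSS/d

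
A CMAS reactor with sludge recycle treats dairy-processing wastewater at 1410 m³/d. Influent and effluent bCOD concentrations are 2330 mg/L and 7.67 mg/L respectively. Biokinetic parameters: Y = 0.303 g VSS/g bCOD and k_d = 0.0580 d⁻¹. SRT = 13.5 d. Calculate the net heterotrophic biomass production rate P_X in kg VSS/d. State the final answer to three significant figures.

P_X ≈ 556 kg VSS/d

Correct the yield for decay: Y_obs = Y/(1 + k_d θ_c) = 0.303 / (1 + 0.0580 × 13.5) = 0.303 / 1.783 = 0.1699.
Substrate removed = Q·(S₀ − S) = 1410 m³/d × (2330 − 7.67) g/m³ = 3.27×10^6 g/d = 3274 kg/d.
So the net sludge growth is P_X = 0.1699 × 3274 = 556.5 kg VSS/d.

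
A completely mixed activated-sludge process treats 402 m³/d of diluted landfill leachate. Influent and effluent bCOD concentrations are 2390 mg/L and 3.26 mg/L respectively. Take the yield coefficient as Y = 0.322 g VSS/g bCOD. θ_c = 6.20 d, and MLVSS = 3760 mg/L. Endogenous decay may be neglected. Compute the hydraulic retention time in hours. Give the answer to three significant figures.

Biomass mass balance (decay neglected): V·X = Y·Q·(S₀ − S)·θ_c, so V = 0.322 × 402 × (2390 − 3.26) × 6.20 / 3760 = 509.4 m³.
HRT = V/Q = 509.4 m³ / 402 m³·d⁻¹ = 1.267 d × 24 = 30.41 h.

τ ≈ 30.4 h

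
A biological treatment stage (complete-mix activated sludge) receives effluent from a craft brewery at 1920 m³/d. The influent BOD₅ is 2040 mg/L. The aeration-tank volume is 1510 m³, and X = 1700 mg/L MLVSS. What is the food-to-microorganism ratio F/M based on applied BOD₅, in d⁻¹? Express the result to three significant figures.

F/M = applied load / biomass = Q·S₀/(V·X) = 1920 × 2040 / (1510 × 1700) = 1.526 d⁻¹.

F/M ≈ 1.53 d⁻¹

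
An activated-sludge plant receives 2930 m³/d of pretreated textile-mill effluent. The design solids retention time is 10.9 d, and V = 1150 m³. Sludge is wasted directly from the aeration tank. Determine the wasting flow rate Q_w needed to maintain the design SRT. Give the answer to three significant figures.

For wasting at MLVSS concentration, Q_w = V/θ_c = 1150/10.9 = 105.5 m³/d.

Q_w ≈ 106 m³/d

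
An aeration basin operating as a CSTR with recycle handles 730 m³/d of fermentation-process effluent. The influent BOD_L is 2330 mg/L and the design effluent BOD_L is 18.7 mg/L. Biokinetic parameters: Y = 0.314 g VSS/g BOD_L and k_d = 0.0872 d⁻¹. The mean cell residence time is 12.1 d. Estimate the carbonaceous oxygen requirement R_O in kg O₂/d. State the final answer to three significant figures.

Y_obs = Y / (1 + k_d θ_c) = 0.314 / (1 + 0.0872 × 12.1) = 0.314 / 2.055 = 0.1528.
Substrate removed = Q·(S₀ − S) = 730 m³/d × (2330 − 18.7) g/m³ = 1.69×10^6 g/d = 1687 kg/d.
Net sludge production P_X = 0.1528 × 1687 = 257.8 kg VSS/d.
R_O = Q·(S₀ − S) − 1.42·P_X = 1687 − 1.42 × 257.8 = 1321 kg O₂/d.

R_O ≈ 1320 kg O₂/d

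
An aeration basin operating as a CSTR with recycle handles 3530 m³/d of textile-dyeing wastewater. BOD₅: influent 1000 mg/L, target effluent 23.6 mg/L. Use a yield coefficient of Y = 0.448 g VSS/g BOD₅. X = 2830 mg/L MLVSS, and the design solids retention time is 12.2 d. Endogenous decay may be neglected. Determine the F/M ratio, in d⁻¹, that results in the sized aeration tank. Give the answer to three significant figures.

F/M ≈ 0.187 d⁻¹

V·X = Y·Q·ΔS·θ_c gives V = 0.448 × 3530 × (1000 − 23.6) × 12.2 / 2830 = 6657 m³.
Food-to-microorganism ratio F/M = Q S₀ / (V X) = 3530 × 1000 / (6657 × 2830) = 0.1874 d⁻¹.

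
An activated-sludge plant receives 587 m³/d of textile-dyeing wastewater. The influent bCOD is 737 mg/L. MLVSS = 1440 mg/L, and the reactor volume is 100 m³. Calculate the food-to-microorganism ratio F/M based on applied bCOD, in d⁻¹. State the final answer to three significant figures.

F/M = Q·S₀ / (V·X) = 587 × 737 / (100.0 × 1440) = 3.004 g bCOD·(g VSS·d)⁻¹.

F/M ≈ 3.00 d⁻¹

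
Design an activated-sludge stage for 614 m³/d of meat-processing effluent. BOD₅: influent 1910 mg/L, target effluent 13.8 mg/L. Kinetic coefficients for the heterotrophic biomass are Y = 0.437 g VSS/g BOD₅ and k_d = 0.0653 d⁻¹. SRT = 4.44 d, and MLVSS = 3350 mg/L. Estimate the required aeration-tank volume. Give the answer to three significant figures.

Rearranging the biomass balance for a CMAS with decay, V = Y·Q·ΔS·θ_c / [X·(1+k_d θ_c)] = 0.437 × 614 × (1910 − 13.8) × 4.44 / [3350 × (1 + 0.0653 × 4.44)] = 2.26×10^6 / 4321 = 522.8 m³.

V ≈ 523 m³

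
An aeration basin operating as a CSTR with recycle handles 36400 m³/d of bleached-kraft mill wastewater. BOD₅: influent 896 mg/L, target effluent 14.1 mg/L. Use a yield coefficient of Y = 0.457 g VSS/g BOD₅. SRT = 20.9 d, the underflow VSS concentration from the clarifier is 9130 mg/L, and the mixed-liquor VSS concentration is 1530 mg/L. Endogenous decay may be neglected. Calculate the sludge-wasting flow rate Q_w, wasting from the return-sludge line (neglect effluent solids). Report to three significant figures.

With k_d = 0 the design equation reduces to V = Y Q (S₀−S) θ_c / X = 0.457 × 36400 × (896 − 14.1) × 20.9 / 1530 = 200397 m³.
Q_w = (V·X)/(θ_c X_r) = 200397 × 1530 / (20.9 × 9130) = 1607 m³/d.

Q_w ≈ 1610 m³/d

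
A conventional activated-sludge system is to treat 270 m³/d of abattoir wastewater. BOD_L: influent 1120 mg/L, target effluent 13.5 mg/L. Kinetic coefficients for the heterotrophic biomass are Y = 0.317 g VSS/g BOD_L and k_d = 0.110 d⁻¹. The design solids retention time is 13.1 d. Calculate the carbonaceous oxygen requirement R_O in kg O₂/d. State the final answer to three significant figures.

The observed yield is Y_obs = Y/(1 + k_d·θ_c) = 0.317 / (1 + 0.110 × 13.1) = 0.317 / 2.441 = 0.1299 g VSS per g BOD_L removed.
Mass of BOD_L removed per day: Q(S₀ − S) = 270 × 1106 g/m³ = 298.8 kg/d.
Biomass synthesised: P_X = Y_obs × 298.8 = 38.80 kg VSS/d.
R_O = Q·ΔS − 1.42 P_X = 298.8 − 55.09 = 243.7 kg O₂/d.

R_O ≈ 244 kg O₂/d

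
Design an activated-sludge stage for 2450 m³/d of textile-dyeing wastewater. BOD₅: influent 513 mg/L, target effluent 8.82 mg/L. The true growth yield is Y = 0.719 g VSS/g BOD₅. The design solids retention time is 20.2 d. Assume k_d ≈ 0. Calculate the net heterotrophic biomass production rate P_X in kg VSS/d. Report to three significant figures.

Since k_d ≈ 0, Y_obs = Y = 0.719 g VSS/g BOD₅.
Substrate removed = Q·(S₀ − S) = 2450 m³/d × (513 − 8.82) g/m³ = 1.24×10^6 g/d = 1235 kg/d.
Net biomass production P_X = Y_obs × Q·(S₀ − S) = 0.7190 × 1235 = 888.1 kg VSS/d.

P_X ≈ 888 kg VSS/d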